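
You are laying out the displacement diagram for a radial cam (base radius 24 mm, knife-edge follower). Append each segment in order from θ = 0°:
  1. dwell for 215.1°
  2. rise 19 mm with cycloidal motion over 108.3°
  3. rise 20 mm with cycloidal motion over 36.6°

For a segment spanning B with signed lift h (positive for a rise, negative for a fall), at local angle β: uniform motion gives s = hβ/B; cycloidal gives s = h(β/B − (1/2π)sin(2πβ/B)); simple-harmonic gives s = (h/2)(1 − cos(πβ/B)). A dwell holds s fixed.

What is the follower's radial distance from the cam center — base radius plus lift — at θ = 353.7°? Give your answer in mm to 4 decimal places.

seg 1 [0°–215.1°] dwell: s stays 0.0000
seg 2 [215.1°–323.4°] cycloidal, h=19: full span → s += 19 → s = 19.0000
seg 3 [323.4°–360°] cycloidal, h=20: θ=353.7° here. β=30.3, B=36.6. 20·(0.8279 − sin(2π·0.8279)/(2π)) = 19.3670 → s = 38.3670
radial distance = base radius + s = 24 + 38.3670 = 62.3670

62.3670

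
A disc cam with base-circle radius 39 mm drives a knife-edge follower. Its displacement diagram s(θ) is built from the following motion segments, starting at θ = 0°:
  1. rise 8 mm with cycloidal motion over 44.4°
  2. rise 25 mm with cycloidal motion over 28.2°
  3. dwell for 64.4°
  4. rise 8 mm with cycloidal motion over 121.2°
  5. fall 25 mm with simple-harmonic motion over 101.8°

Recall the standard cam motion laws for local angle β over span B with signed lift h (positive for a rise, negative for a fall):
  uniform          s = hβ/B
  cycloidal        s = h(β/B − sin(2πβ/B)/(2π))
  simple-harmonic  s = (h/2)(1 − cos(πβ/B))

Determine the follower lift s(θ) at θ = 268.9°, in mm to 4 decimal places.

seg 1 [0°–44.4°] cycloidal, h=8: full span → s += 8 → s = 8.0000
seg 2 [44.4°–72.6°] cycloidal, h=25: full span → s += 25 → s = 33.0000
seg 3 [72.6°–137°] dwell: s stays 33.0000
seg 4 [137°–258.2°] cycloidal, h=8: full span → s += 8 → s = 41.0000
seg 5 [258.2°–360°] simple-harmonic, h=-25: θ=268.9° here. β=10.7, B=101.8. -25/2·(1 − cos(π·0.1051)) = -0.6753 → s = 40.3247

40.3247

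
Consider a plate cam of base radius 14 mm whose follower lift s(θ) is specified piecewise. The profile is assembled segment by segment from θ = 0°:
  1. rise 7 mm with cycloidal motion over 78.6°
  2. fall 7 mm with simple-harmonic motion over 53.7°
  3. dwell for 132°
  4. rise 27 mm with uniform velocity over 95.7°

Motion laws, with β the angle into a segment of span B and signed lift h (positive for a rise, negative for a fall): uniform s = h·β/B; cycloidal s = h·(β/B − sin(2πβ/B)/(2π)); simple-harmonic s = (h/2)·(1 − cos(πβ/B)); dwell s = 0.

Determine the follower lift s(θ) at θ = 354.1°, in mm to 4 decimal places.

seg 1 [0°–78.6°] cycloidal, h=7: full span → s += 7 → s = 7.0000
seg 2 [78.6°–132.3°] simple-harmonic, h=-7: full span → s += -7 → s = 0.0000
seg 3 [132.3°–264.3°] dwell: s stays 0.0000
seg 4 [264.3°–360°] uniform, h=27: θ=354.1° here. β=89.8, B=95.7. 27·89.8/95.7 = 25.3354 → s = 25.3354

25.3354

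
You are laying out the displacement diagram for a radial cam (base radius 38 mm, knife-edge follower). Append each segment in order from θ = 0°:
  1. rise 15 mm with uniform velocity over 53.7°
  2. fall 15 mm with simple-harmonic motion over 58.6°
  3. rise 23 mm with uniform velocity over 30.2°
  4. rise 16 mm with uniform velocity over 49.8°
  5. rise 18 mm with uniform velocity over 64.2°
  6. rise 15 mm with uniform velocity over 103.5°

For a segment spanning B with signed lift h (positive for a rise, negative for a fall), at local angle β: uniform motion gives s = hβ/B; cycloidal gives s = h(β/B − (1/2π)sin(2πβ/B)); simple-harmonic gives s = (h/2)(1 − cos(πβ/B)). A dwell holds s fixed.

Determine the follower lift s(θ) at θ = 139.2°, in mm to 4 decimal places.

seg 1 [0°–53.7°] uniform, h=15: full span → s += 15 → s = 15.0000
seg 2 [53.7°–112.3°] simple-harmonic, h=-15: full span → s += -15 → s = 0.0000
seg 3 [112.3°–142.5°] uniform, h=23: θ=139.2° here. β=26.9, B=30.2. 23·26.9/30.2 = 20.4868 → s = 20.4868

20.4868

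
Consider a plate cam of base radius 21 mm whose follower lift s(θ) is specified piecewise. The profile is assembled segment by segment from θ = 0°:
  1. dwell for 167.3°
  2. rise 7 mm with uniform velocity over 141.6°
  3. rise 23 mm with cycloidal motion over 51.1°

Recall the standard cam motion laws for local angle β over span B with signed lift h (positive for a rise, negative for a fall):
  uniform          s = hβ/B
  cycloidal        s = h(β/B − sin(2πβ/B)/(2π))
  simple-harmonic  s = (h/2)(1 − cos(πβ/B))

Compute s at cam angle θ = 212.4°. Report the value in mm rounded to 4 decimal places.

seg 1 [0°–167.3°] dwell: s stays 0.0000
seg 2 [167.3°–308.9°] uniform, h=7: θ=212.4° here. β=45.1, B=141.6. 7·45.1/141.6 = 2.2295 → s = 2.2295

2.2295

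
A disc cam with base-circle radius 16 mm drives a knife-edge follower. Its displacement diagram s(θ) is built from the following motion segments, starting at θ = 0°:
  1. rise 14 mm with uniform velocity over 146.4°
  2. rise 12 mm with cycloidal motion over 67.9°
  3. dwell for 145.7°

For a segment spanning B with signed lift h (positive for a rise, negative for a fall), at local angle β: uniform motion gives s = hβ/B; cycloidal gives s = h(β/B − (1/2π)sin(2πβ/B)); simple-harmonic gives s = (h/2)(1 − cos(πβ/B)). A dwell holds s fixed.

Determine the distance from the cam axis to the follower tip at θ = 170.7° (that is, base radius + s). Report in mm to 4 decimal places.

seg 1 [0°–146.4°] uniform, h=14: full span → s += 14 → s = 14.0000
seg 2 [146.4°–214.3°] cycloidal, h=12: θ=170.7° here. β=24.3, B=67.9. 12·(0.3579 − sin(2π·0.3579)/(2π)) = 2.8069 → s = 16.8069
radial distance = base radius + s = 16 + 16.8069 = 32.8069

32.8069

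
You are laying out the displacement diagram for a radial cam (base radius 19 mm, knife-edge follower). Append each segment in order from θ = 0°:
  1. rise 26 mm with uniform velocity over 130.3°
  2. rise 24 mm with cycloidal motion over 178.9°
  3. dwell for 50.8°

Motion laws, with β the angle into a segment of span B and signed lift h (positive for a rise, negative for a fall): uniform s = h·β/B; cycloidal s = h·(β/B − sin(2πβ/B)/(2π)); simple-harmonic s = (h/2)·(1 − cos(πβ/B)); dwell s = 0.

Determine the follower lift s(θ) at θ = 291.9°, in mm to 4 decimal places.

seg 1 [0°–130.3°] uniform, h=26: full span → s += 26 → s = 26.0000
seg 2 [130.3°–309.2°] cycloidal, h=24: θ=291.9° here. β=161.6, B=178.9. 24·(0.9033 − sin(2π·0.9033)/(2π)) = 23.8598 → s = 49.8598

49.8598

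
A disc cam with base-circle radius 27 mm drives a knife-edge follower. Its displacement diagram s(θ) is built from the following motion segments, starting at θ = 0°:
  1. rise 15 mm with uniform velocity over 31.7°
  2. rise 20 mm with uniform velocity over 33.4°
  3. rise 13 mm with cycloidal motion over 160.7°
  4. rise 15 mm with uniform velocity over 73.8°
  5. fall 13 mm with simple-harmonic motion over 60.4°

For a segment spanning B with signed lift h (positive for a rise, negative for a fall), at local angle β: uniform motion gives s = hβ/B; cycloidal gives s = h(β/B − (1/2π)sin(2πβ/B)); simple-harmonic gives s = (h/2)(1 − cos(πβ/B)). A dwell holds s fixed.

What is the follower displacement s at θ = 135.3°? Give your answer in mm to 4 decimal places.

seg 1 [0°–31.7°] uniform, h=15: full span → s += 15 → s = 15.0000
seg 2 [31.7°–65.1°] uniform, h=20: full span → s += 20 → s = 35.0000
seg 3 [65.1°–225.8°] cycloidal, h=13: θ=135.3° here. β=70.2, B=160.7. 13·(0.4368 − sin(2π·0.4368)/(2π)) = 4.8792 → s = 39.8792

39.8792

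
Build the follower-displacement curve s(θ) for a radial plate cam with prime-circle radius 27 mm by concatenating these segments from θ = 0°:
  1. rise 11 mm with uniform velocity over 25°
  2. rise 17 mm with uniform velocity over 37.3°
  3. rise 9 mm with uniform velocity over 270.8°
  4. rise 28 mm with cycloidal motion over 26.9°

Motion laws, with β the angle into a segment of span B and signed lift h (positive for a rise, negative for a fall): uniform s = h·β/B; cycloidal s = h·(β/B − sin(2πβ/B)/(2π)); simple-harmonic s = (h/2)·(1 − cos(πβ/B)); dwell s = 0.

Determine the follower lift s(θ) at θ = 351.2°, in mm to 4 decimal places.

seg 1 [0°–25°] uniform, h=11: full span → s += 11 → s = 11.0000
seg 2 [25°–62.3°] uniform, h=17: full span → s += 17 → s = 28.0000
seg 3 [62.3°–333.1°] uniform, h=9: full span → s += 9 → s = 37.0000
seg 4 [333.1°–360°] cycloidal, h=28: θ=351.2° here. β=18.1, B=26.9. 28·(0.6729 − sin(2π·0.6729)/(2π)) = 22.7832 → s = 59.7832

59.7832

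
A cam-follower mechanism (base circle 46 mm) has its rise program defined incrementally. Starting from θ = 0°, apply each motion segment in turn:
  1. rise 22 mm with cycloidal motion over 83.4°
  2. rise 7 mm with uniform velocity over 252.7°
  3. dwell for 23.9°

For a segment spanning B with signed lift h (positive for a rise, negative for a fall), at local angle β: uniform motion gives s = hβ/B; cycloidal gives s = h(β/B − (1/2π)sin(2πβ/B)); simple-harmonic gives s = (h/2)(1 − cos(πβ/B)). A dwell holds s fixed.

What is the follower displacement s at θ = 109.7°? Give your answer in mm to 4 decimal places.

seg 1 [0°–83.4°] cycloidal, h=22: full span → s += 22 → s = 22.0000
seg 2 [83.4°–336.1°] uniform, h=7: θ=109.7° here. β=26.3, B=252.7. 7·26.3/252.7 = 0.7285 → s = 22.7285

22.7285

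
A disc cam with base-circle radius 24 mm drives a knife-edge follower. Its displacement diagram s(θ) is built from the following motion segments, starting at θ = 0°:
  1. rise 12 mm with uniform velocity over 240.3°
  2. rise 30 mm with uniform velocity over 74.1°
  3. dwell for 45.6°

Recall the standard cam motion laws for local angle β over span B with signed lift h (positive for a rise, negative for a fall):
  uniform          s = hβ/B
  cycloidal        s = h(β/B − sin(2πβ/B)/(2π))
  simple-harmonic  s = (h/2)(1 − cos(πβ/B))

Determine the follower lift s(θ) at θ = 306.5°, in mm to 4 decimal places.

seg 1 [0°–240.3°] uniform, h=12: full span → s += 12 → s = 12.0000
seg 2 [240.3°–314.4°] uniform, h=30: θ=306.5° here. β=66.2, B=74.1. 30·66.2/74.1 = 26.8016 → s = 38.8016

38.8016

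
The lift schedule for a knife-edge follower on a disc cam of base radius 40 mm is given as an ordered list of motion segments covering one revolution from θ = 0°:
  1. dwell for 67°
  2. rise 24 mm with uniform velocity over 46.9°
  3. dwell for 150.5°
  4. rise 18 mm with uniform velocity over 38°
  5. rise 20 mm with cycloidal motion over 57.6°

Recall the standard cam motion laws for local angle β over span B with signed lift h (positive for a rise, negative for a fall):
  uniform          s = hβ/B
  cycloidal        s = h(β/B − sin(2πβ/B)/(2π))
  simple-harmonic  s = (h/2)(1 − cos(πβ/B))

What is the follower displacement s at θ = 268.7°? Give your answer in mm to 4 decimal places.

seg 1 [0°–67°] dwell: s stays 0.0000
seg 2 [67°–113.9°] uniform, h=24: full span → s += 24 → s = 24.0000
seg 3 [113.9°–264.4°] dwell: s stays 24.0000
seg 4 [264.4°–302.4°] uniform, h=18: θ=268.7° here. β=4.3, B=38. 18·4.3/38 = 2.0368 → s = 26.0368

26.0368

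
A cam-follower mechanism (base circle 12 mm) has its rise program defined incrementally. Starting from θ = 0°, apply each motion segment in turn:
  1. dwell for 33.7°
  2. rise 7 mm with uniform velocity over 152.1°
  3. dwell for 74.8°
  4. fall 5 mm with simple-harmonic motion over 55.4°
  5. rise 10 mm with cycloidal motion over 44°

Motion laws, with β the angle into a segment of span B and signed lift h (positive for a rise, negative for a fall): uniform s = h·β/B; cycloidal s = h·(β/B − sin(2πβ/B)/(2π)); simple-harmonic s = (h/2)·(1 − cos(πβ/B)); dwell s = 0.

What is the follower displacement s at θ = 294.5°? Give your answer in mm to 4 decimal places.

seg 1 [0°–33.7°] dwell: s stays 0.0000
seg 2 [33.7°–185.8°] uniform, h=7: full span → s += 7 → s = 7.0000
seg 3 [185.8°–260.6°] dwell: s stays 7.0000
seg 4 [260.6°–316°] simple-harmonic, h=-5: θ=294.5° here. β=33.9, B=55.4. -5/2·(1 − cos(π·0.6119)) = -3.3610 → s = 3.6390

3.6390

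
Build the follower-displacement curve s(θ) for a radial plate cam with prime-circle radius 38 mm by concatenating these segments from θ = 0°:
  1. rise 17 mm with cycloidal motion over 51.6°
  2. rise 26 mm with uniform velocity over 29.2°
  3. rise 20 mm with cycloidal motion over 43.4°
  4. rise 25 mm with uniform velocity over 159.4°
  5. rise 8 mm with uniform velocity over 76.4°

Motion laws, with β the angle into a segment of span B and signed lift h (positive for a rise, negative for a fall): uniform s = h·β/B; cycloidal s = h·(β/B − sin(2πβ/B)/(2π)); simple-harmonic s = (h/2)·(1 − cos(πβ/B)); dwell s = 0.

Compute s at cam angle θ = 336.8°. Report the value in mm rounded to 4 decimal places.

seg 1 [0°–51.6°] cycloidal, h=17: full span → s += 17 → s = 17.0000
seg 2 [51.6°–80.8°] uniform, h=26: full span → s += 26 → s = 43.0000
seg 3 [80.8°–124.2°] cycloidal, h=20: full span → s += 20 → s = 63.0000
seg 4 [124.2°–283.6°] uniform, h=25: full span → s += 25 → s = 88.0000
seg 5 [283.6°–360°] uniform, h=8: θ=336.8° here. β=53.2, B=76.4. 8·53.2/76.4 = 5.5707 → s = 93.5707

93.5707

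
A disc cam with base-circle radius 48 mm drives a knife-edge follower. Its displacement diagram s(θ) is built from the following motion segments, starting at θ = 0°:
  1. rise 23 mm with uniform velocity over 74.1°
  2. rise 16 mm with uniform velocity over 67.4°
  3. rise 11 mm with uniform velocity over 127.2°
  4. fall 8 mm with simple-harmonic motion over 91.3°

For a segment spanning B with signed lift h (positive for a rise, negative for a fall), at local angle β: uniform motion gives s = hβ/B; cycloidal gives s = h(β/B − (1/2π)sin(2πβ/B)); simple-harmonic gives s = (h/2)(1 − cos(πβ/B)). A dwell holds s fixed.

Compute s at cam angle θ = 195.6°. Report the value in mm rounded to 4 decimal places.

seg 1 [0°–74.1°] uniform, h=23: full span → s += 23 → s = 23.0000
seg 2 [74.1°–141.5°] uniform, h=16: full span → s += 16 → s = 39.0000
seg 3 [141.5°–268.7°] uniform, h=11: θ=195.6° here. β=54.1, B=127.2. 11·54.1/127.2 = 4.6785 → s = 43.6785

43.6785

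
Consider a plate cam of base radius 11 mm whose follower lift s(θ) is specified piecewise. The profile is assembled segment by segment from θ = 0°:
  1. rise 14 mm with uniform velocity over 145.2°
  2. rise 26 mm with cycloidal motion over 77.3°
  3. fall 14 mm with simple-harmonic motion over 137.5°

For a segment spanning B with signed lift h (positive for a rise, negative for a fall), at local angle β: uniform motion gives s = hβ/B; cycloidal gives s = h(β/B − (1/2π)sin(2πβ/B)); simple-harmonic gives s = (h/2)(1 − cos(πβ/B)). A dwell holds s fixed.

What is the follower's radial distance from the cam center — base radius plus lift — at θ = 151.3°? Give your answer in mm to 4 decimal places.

seg 1 [0°–145.2°] uniform, h=14: full span → s += 14 → s = 14.0000
seg 2 [145.2°–222.5°] cycloidal, h=26: θ=151.3° here. β=6.1, B=77.3. 26·(0.0789 − sin(2π·0.0789)/(2π)) = 0.0830 → s = 14.0830
radial distance = base radius + s = 11 + 14.0830 = 25.0830

25.0830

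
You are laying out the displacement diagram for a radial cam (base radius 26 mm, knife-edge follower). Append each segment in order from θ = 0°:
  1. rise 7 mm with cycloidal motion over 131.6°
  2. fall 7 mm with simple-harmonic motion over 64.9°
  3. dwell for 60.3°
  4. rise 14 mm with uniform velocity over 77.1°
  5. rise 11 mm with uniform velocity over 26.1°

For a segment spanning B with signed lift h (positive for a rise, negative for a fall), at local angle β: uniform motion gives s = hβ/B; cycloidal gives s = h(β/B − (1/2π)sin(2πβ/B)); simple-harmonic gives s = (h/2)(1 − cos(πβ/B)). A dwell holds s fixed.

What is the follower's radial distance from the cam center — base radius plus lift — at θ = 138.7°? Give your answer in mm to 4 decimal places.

seg 1 [0°–131.6°] cycloidal, h=7: full span → s += 7 → s = 7.0000
seg 2 [131.6°–196.5°] simple-harmonic, h=-7: θ=138.7° here. β=7.1, B=64.9. -7/2·(1 − cos(π·0.1094)) = -0.2047 → s = 6.7953
radial distance = base radius + s = 26 + 6.7953 = 32.7953

32.7953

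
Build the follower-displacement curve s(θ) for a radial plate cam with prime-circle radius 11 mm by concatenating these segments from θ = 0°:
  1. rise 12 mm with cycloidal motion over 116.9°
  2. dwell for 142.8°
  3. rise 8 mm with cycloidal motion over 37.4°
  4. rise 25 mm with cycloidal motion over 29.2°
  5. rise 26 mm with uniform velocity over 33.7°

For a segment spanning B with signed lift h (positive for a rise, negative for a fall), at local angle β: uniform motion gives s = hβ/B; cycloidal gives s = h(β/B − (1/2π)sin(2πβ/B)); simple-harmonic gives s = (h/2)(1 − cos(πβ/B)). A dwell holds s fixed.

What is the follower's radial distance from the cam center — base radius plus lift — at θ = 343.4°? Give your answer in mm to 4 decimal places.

seg 1 [0°–116.9°] cycloidal, h=12: full span → s += 12 → s = 12.0000
seg 2 [116.9°–259.7°] dwell: s stays 12.0000
seg 3 [259.7°–297.1°] cycloidal, h=8: full span → s += 8 → s = 20.0000
seg 4 [297.1°–326.3°] cycloidal, h=25: full span → s += 25 → s = 45.0000
seg 5 [326.3°–360°] uniform, h=26: θ=343.4° here. β=17.1, B=33.7. 26·17.1/33.7 = 13.1929 → s = 58.1929
radial distance = base radius + s = 11 + 58.1929 = 69.1929

69.1929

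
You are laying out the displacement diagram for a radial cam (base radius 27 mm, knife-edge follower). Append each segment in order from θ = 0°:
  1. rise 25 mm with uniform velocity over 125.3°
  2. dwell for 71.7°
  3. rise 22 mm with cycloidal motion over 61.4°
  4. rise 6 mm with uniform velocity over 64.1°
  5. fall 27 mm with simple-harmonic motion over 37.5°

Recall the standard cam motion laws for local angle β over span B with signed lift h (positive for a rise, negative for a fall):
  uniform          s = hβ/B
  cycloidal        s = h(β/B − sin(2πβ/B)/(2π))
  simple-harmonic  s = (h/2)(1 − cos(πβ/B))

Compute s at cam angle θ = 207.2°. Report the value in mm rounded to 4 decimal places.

seg 1 [0°–125.3°] uniform, h=25: full span → s += 25 → s = 25.0000
seg 2 [125.3°–197°] dwell: s stays 25.0000
seg 3 [197°–258.4°] cycloidal, h=22: θ=207.2° here. β=10.2, B=61.4. 22·(0.1661 − sin(2π·0.1661)/(2π)) = 0.6284 → s = 25.6284

25.6284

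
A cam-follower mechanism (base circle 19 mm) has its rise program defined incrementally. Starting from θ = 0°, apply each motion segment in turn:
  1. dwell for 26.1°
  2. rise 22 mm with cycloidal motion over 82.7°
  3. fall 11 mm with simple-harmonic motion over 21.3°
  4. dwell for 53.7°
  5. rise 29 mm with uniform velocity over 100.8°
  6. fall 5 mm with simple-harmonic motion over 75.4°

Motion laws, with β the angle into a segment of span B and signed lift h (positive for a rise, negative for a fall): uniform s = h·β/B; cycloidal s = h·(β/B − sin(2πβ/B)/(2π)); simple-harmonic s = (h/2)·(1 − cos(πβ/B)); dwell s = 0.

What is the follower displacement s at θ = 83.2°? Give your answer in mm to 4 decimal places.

seg 1 [0°–26.1°] dwell: s stays 0.0000
seg 2 [26.1°–108.8°] cycloidal, h=22: θ=83.2° here. β=57.1, B=82.7. 22·(0.6904 − sin(2π·0.6904)/(2π)) = 18.4490 → s = 18.4490

18.4490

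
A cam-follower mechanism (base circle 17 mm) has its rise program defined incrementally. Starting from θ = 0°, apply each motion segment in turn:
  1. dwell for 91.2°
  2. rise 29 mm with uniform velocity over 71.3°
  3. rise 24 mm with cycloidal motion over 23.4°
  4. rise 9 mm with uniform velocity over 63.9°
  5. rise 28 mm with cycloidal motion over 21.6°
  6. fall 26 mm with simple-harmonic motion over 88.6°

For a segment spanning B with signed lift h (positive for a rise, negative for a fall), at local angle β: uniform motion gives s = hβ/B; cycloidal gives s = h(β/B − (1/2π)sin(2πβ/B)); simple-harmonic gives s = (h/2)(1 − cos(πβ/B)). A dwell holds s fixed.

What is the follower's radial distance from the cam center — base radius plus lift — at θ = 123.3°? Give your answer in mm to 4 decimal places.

seg 1 [0°–91.2°] dwell: s stays 0.0000
seg 2 [91.2°–162.5°] uniform, h=29: θ=123.3° here. β=32.1, B=71.3. 29·32.1/71.3 = 13.0561 → s = 13.0561
radial distance = base radius + s = 17 + 13.0561 = 30.0561

30.0561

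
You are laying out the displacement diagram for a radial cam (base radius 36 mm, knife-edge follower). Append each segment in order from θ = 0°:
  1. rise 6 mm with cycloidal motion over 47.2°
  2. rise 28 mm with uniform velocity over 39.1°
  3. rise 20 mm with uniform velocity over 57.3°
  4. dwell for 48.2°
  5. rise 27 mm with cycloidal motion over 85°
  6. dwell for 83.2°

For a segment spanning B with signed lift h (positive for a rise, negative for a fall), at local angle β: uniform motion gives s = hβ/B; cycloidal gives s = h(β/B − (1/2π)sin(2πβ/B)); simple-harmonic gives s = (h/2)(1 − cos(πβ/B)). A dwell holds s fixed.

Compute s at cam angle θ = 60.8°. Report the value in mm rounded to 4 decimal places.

seg 1 [0°–47.2°] cycloidal, h=6: full span → s += 6 → s = 6.0000
seg 2 [47.2°–86.3°] uniform, h=28: θ=60.8° here. β=13.6, B=39.1. 28·13.6/39.1 = 9.7391 → s = 15.7391

15.7391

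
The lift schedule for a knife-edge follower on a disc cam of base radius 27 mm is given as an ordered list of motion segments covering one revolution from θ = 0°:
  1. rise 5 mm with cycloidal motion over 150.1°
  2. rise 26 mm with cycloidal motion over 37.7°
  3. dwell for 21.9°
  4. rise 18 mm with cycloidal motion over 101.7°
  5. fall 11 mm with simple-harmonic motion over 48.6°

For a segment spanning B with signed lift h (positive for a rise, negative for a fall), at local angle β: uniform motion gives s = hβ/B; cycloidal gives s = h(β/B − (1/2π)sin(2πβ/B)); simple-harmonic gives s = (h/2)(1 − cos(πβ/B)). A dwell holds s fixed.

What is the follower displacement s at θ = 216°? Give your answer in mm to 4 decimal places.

seg 1 [0°–150.1°] cycloidal, h=5: full span → s += 5 → s = 5.0000
seg 2 [150.1°–187.8°] cycloidal, h=26: full span → s += 26 → s = 31.0000
seg 3 [187.8°–209.7°] dwell: s stays 31.0000
seg 4 [209.7°–311.4°] cycloidal, h=18: θ=216° here. β=6.3, B=101.7. 18·(0.0619 − sin(2π·0.0619)/(2π)) = 0.0279 → s = 31.0279

31.0279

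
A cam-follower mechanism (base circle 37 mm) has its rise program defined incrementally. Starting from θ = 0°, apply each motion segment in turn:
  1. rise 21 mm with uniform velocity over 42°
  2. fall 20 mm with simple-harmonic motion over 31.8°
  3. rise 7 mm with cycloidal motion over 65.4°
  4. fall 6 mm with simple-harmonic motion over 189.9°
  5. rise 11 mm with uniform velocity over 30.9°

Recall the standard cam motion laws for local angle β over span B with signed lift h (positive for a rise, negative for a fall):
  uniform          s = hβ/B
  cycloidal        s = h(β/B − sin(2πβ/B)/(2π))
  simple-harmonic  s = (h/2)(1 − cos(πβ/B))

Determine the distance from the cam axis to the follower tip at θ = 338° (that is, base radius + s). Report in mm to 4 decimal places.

seg 1 [0°–42°] uniform, h=21: full span → s += 21 → s = 21.0000
seg 2 [42°–73.8°] simple-harmonic, h=-20: full span → s += -20 → s = 1.0000
seg 3 [73.8°–139.2°] cycloidal, h=7: full span → s += 7 → s = 8.0000
seg 4 [139.2°–329.1°] simple-harmonic, h=-6: full span → s += -6 → s = 2.0000
seg 5 [329.1°–360°] uniform, h=11: θ=338° here. β=8.9, B=30.9. 11·8.9/30.9 = 3.1683 → s = 5.1683
radial distance = base radius + s = 37 + 5.1683 = 42.1683

42.1683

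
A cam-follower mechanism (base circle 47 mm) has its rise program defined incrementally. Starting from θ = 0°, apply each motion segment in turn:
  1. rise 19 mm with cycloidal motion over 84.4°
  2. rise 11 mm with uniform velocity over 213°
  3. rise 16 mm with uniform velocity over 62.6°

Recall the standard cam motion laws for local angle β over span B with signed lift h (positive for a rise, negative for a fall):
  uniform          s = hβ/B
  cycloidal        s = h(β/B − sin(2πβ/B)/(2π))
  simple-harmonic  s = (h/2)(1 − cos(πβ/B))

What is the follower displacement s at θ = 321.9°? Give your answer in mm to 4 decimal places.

seg 1 [0°–84.4°] cycloidal, h=19: full span → s += 19 → s = 19.0000
seg 2 [84.4°–297.4°] uniform, h=11: full span → s += 11 → s = 30.0000
seg 3 [297.4°–360°] uniform, h=16: θ=321.9° here. β=24.5, B=62.6. 16·24.5/62.6 = 6.2620 → s = 36.2620

36.2620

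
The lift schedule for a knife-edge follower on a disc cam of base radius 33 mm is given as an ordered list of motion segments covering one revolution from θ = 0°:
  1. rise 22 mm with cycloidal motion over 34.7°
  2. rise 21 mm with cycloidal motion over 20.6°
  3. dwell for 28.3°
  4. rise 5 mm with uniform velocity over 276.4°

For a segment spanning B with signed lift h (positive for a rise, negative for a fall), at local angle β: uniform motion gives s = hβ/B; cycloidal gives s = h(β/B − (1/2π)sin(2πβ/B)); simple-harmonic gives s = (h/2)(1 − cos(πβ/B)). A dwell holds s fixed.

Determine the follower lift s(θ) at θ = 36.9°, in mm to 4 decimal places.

seg 1 [0°–34.7°] cycloidal, h=22: full span → s += 22 → s = 22.0000
seg 2 [34.7°–55.3°] cycloidal, h=21: θ=36.9° here. β=2.2, B=20.6. 21·(0.1068 − sin(2π·0.1068)/(2π)) = 0.1646 → s = 22.1646

22.1646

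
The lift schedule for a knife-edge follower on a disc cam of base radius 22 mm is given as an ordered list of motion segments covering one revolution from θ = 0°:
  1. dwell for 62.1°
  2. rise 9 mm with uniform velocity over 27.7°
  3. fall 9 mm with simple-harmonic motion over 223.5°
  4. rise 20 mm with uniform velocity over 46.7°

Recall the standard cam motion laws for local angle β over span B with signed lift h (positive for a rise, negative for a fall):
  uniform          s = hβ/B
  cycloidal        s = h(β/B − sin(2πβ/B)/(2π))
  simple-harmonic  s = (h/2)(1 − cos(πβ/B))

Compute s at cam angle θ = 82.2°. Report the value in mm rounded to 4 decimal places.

seg 1 [0°–62.1°] dwell: s stays 0.0000
seg 2 [62.1°–89.8°] uniform, h=9: θ=82.2° here. β=20.1, B=27.7. 9·20.1/27.7 = 6.5307 → s = 6.5307

6.5307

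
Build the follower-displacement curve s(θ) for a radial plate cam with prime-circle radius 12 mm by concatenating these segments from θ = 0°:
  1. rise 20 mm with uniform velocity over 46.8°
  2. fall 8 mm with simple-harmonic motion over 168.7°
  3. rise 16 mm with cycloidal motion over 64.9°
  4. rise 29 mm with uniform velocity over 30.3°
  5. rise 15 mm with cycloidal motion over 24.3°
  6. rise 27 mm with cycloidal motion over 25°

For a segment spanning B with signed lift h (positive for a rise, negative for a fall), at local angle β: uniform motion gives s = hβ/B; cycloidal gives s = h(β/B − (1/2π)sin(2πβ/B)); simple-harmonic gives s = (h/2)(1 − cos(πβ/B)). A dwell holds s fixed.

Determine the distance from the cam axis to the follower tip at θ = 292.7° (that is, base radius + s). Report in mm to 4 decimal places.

seg 1 [0°–46.8°] uniform, h=20: full span → s += 20 → s = 20.0000
seg 2 [46.8°–215.5°] simple-harmonic, h=-8: full span → s += -8 → s = 12.0000
seg 3 [215.5°–280.4°] cycloidal, h=16: full span → s += 16 → s = 28.0000
seg 4 [280.4°–310.7°] uniform, h=29: θ=292.7° here. β=12.3, B=30.3. 29·12.3/30.3 = 11.7723 → s = 39.7723
radial distance = base radius + s = 12 + 39.7723 = 51.7723

51.7723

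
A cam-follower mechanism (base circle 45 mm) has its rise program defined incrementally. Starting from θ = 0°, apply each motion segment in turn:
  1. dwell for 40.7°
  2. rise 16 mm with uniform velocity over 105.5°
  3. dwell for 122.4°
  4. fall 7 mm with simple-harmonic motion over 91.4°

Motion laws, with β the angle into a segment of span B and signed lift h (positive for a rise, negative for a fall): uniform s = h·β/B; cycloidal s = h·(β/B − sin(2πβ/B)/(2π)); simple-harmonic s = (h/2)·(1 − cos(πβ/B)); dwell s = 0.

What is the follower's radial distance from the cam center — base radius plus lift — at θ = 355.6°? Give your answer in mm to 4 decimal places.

seg 1 [0°–40.7°] dwell: s stays 0.0000
seg 2 [40.7°–146.2°] uniform, h=16: full span → s += 16 → s = 16.0000
seg 3 [146.2°–268.6°] dwell: s stays 16.0000
seg 4 [268.6°–360°] simple-harmonic, h=-7: θ=355.6° here. β=87, B=91.4. -7/2·(1 − cos(π·0.9519)) = -6.9600 → s = 9.0400
radial distance = base radius + s = 45 + 9.0400 = 54.0400

54.0400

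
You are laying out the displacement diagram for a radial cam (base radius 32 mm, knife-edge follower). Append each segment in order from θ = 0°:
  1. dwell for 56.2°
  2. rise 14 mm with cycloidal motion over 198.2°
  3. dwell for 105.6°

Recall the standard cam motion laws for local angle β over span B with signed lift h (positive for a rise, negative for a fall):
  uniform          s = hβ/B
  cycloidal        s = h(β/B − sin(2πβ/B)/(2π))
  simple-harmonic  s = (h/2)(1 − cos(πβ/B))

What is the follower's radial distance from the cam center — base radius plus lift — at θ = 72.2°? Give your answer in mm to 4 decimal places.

seg 1 [0°–56.2°] dwell: s stays 0.0000
seg 2 [56.2°–254.4°] cycloidal, h=14: θ=72.2° here. β=16, B=198.2. 14·(0.0807 − sin(2π·0.0807)/(2π)) = 0.0478 → s = 0.0478
radial distance = base radius + s = 32 + 0.0478 = 32.0478

32.0478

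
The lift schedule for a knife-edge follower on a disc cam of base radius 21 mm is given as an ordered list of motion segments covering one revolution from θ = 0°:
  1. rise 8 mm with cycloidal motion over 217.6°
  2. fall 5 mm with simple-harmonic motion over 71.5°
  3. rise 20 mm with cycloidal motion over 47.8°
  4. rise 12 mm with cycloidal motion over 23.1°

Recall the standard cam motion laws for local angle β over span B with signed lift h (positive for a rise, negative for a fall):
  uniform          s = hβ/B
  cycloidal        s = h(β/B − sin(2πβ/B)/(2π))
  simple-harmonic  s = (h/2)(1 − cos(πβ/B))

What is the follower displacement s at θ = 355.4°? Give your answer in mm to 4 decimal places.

seg 1 [0°–217.6°] cycloidal, h=8: full span → s += 8 → s = 8.0000
seg 2 [217.6°–289.1°] simple-harmonic, h=-5: full span → s += -5 → s = 3.0000
seg 3 [289.1°–336.9°] cycloidal, h=20: full span → s += 20 → s = 23.0000
seg 4 [336.9°–360°] cycloidal, h=12: θ=355.4° here. β=18.5, B=23.1. 12·(0.8009 − sin(2π·0.8009)/(2π)) = 11.4235 → s = 34.4235

34.4235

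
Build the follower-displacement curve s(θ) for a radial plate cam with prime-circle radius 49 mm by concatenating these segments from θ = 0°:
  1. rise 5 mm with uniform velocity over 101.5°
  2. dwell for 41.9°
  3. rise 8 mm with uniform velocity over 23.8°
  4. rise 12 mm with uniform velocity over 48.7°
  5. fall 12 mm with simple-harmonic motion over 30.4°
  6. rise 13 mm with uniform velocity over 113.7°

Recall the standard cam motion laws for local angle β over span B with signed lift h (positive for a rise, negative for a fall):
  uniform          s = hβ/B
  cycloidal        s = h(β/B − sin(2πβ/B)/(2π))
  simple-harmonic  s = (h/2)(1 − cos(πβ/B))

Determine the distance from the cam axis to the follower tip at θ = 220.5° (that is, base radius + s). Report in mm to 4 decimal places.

seg 1 [0°–101.5°] uniform, h=5: full span → s += 5 → s = 5.0000
seg 2 [101.5°–143.4°] dwell: s stays 5.0000
seg 3 [143.4°–167.2°] uniform, h=8: full span → s += 8 → s = 13.0000
seg 4 [167.2°–215.9°] uniform, h=12: full span → s += 12 → s = 25.0000
seg 5 [215.9°–246.3°] simple-harmonic, h=-12: θ=220.5° here. β=4.6, B=30.4. -12/2·(1 − cos(π·0.1513)) = -0.6653 → s = 24.3347
radial distance = base radius + s = 49 + 24.3347 = 73.3347

73.3347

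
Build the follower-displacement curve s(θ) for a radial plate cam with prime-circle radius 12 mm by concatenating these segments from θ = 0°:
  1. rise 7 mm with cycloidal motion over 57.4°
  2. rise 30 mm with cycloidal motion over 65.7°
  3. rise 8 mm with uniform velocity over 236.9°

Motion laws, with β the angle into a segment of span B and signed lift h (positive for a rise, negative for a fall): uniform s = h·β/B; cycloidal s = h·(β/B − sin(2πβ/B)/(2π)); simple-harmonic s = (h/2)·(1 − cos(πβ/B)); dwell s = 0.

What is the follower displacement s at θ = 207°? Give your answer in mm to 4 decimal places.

seg 1 [0°–57.4°] cycloidal, h=7: full span → s += 7 → s = 7.0000
seg 2 [57.4°–123.1°] cycloidal, h=30: full span → s += 30 → s = 37.0000
seg 3 [123.1°–360°] uniform, h=8: θ=207° here. β=83.9, B=236.9. 8·83.9/236.9 = 2.8333 → s = 39.8333

39.8333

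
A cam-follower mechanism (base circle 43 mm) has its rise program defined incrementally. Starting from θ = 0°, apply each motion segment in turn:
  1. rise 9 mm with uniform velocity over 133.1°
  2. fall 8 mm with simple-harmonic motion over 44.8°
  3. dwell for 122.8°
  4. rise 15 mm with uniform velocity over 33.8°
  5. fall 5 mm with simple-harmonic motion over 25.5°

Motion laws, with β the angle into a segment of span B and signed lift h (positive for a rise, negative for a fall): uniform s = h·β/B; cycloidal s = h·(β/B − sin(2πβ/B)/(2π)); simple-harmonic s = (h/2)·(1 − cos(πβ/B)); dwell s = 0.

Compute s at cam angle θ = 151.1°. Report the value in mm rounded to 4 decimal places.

seg 1 [0°–133.1°] uniform, h=9: full span → s += 9 → s = 9.0000
seg 2 [133.1°–177.9°] simple-harmonic, h=-8: θ=151.1° here. β=18, B=44.8. -8/2·(1 − cos(π·0.4018)) = -2.7853 → s = 6.2147

6.2147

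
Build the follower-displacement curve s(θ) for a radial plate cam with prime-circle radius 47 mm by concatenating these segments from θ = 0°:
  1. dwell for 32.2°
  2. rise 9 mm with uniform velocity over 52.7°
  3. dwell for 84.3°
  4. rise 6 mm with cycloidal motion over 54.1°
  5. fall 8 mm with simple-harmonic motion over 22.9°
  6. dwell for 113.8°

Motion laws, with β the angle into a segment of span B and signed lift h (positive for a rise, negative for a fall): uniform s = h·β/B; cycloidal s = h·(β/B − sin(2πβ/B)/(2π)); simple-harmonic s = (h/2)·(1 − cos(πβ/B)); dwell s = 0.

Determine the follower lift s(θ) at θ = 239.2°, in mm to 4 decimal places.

seg 1 [0°–32.2°] dwell: s stays 0.0000
seg 2 [32.2°–84.9°] uniform, h=9: full span → s += 9 → s = 9.0000
seg 3 [84.9°–169.2°] dwell: s stays 9.0000
seg 4 [169.2°–223.3°] cycloidal, h=6: full span → s += 6 → s = 15.0000
seg 5 [223.3°–246.2°] simple-harmonic, h=-8: θ=239.2° here. β=15.9, B=22.9. -8/2·(1 − cos(π·0.6943)) = -6.2931 → s = 8.7069

8.7069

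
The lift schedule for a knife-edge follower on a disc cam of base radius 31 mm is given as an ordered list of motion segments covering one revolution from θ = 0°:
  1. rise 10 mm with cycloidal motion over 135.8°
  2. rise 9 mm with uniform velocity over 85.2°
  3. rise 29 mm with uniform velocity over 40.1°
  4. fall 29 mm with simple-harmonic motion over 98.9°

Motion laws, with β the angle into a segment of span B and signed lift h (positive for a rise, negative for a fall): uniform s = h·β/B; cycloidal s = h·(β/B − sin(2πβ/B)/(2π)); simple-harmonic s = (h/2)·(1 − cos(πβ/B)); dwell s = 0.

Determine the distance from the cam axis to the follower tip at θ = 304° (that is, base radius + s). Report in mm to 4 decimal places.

seg 1 [0°–135.8°] cycloidal, h=10: full span → s += 10 → s = 10.0000
seg 2 [135.8°–221°] uniform, h=9: full span → s += 9 → s = 19.0000
seg 3 [221°–261.1°] uniform, h=29: full span → s += 29 → s = 48.0000
seg 4 [261.1°–360°] simple-harmonic, h=-29: θ=304° here. β=42.9, B=98.9. -29/2·(1 − cos(π·0.4338)) = -11.5048 → s = 36.4952
radial distance = base radius + s = 31 + 36.4952 = 67.4952

67.4952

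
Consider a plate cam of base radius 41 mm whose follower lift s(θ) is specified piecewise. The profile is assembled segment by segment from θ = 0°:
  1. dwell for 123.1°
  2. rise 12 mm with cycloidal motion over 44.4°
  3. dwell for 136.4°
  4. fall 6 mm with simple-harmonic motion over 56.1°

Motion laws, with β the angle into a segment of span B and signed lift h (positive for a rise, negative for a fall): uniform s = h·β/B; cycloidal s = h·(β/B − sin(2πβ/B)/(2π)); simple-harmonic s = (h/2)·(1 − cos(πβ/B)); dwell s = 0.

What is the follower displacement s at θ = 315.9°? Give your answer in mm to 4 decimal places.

seg 1 [0°–123.1°] dwell: s stays 0.0000
seg 2 [123.1°–167.5°] cycloidal, h=12: full span → s += 12 → s = 12.0000
seg 3 [167.5°–303.9°] dwell: s stays 12.0000
seg 4 [303.9°–360°] simple-harmonic, h=-6: θ=315.9° here. β=12, B=56.1. -6/2·(1 − cos(π·0.2139)) = -0.6523 → s = 11.3477

11.3477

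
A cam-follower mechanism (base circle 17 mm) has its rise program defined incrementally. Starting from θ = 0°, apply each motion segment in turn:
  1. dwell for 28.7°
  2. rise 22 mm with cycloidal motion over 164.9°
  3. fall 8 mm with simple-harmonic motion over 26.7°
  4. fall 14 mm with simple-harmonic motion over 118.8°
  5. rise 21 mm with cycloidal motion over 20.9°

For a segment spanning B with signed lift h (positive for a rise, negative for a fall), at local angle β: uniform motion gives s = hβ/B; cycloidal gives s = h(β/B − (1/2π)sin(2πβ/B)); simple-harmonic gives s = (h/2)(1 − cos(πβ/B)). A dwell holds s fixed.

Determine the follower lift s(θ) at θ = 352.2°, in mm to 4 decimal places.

seg 1 [0°–28.7°] dwell: s stays 0.0000
seg 2 [28.7°–193.6°] cycloidal, h=22: full span → s += 22 → s = 22.0000
seg 3 [193.6°–220.3°] simple-harmonic, h=-8: full span → s += -8 → s = 14.0000
seg 4 [220.3°–339.1°] simple-harmonic, h=-14: full span → s += -14 → s = 0.0000
seg 5 [339.1°–360°] cycloidal, h=21: θ=352.2° here. β=13.1, B=20.9. 21·(0.6268 − sin(2π·0.6268)/(2π)) = 15.5525 → s = 15.5525

15.5525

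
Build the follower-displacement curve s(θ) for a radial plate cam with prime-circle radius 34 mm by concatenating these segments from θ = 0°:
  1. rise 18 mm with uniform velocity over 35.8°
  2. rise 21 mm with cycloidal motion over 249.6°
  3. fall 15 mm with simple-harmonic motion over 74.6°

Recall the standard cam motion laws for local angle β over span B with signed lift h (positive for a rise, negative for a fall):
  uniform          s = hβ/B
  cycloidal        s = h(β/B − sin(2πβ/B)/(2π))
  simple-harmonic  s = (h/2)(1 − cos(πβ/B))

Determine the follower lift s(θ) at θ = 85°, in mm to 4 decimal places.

seg 1 [0°–35.8°] uniform, h=18: full span → s += 18 → s = 18.0000
seg 2 [35.8°–285.4°] cycloidal, h=21: θ=85° here. β=49.2, B=249.6. 21·(0.1971 − sin(2π·0.1971)/(2π)) = 0.9800 → s = 18.9800

18.9800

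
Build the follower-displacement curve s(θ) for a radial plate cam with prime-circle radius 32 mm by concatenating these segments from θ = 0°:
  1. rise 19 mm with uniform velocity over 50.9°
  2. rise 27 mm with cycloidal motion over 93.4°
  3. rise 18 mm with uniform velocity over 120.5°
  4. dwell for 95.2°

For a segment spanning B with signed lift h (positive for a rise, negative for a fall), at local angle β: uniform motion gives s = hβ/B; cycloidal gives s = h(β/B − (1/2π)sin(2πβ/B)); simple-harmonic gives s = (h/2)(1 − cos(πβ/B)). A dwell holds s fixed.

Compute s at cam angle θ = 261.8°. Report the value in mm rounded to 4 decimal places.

seg 1 [0°–50.9°] uniform, h=19: full span → s += 19 → s = 19.0000
seg 2 [50.9°–144.3°] cycloidal, h=27: full span → s += 27 → s = 46.0000
seg 3 [144.3°–264.8°] uniform, h=18: θ=261.8° here. β=117.5, B=120.5. 18·117.5/120.5 = 17.5519 → s = 63.5519

63.5519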